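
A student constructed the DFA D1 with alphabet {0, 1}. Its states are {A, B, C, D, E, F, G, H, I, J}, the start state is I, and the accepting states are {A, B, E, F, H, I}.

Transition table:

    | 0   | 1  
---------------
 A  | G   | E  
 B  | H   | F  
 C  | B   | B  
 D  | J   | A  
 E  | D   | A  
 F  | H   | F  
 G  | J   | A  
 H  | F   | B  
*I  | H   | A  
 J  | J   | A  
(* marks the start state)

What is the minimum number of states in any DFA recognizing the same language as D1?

Reachable states from the start: {A,B,D,E,F,G,H,I,J}. Unreachable: {C} — drop them.
Initial partition by acceptance: {A,B,E,F,H,I} | {D,G,J}.
Refine {A,B,E,F,H,I} on symbol 0: members go to different blocks, giving {B,F,H,I} and {A,E}.
On input 1, block {B,F,H,I} splits into {B,F,H} and {I}.
The partition is now stable with 4 blocks: {B,F,H} | {D,G,J} | {A,E} | {I}.

4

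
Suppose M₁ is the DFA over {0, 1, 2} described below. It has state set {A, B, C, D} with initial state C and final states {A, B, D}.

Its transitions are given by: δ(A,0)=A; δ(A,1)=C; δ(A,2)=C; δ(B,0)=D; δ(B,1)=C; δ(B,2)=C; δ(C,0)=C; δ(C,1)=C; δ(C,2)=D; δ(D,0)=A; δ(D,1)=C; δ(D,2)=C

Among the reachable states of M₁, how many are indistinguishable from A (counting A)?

First remove the unreachable states {B}; 3 states remain.
Start with accepting vs non-accepting: {A,D} | {C}.
The partition is now stable with 2 blocks: {A,D} | {C}.
The equivalence class containing A is {A,D}, of size 2.

2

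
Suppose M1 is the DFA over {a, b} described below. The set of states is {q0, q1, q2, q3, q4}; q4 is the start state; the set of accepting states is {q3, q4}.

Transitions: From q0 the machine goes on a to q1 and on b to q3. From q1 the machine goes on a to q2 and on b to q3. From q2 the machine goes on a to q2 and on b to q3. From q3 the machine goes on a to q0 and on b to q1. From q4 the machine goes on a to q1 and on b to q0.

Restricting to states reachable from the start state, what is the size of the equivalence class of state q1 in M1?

3

P0 = {q3,q4} | {q0,q1,q2}.
No further refinement is possible. Final partition (2 blocks): {q3,q4} | {q0,q1,q2}.
State q1 belongs to the block {q0,q1,q2}, which has 3 states.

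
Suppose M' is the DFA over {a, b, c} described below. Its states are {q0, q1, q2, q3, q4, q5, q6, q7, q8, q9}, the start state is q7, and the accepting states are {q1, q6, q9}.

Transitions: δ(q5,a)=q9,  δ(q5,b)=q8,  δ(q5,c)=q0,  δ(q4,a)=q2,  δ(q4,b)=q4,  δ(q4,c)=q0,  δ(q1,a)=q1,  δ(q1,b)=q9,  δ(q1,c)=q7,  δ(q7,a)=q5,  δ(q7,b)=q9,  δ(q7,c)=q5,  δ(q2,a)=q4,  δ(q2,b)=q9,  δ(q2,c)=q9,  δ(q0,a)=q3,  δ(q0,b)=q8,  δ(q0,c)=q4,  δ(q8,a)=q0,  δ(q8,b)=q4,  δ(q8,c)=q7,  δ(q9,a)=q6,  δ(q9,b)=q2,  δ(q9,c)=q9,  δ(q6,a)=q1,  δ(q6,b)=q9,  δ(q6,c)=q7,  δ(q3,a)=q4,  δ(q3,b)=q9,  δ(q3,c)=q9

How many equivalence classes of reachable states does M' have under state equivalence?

8

Initial partition by acceptance: {q1,q6,q9} | {q0,q2,q3,q4,q5,q7,q8}.
Split {q1,q6,q9} by δ(·,b) → {q1,q6} and {q9}.
Split {q0,q2,q3,q4,q5,q7,q8} by δ(·,a) → {q0,q2,q3,q4,q7,q8} and {q5}.
Split {q0,q2,q3,q4,q7,q8} by δ(·,a) → {q0,q2,q3,q4,q8} and {q7}.
Split {q0,q2,q3,q4,q8} by δ(·,b) → {q0,q4,q8} and {q2,q3}.
Refine {q0,q4,q8} on symbol a: members go to different blocks, giving {q0,q4} and {q8}.
Split {q0,q4} by δ(·,b) → {q0} and {q4}.
No further refinement is possible. Final partition (8 blocks): {q1,q6} | {q0} | {q9} | {q5} | {q7} | {q2,q3} | {q8} | {q4}.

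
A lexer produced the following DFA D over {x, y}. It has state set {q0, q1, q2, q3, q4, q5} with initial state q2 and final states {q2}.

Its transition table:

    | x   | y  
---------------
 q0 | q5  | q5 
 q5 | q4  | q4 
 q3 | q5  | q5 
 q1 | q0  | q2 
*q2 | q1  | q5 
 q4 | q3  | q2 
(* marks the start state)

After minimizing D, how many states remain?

All states are reachable from the start state.
Start with accepting vs non-accepting: {q2} | {q0,q1,q3,q4,q5}.
On input y, block {q0,q1,q3,q4,q5} splits into {q0,q3,q5} and {q1,q4}.
On input x, block {q0,q3,q5} splits into {q0,q3} and {q5}.
Stable partition: {q2} | {q0,q3} | {q1,q4} | {q5} — 4 equivalence classes.

4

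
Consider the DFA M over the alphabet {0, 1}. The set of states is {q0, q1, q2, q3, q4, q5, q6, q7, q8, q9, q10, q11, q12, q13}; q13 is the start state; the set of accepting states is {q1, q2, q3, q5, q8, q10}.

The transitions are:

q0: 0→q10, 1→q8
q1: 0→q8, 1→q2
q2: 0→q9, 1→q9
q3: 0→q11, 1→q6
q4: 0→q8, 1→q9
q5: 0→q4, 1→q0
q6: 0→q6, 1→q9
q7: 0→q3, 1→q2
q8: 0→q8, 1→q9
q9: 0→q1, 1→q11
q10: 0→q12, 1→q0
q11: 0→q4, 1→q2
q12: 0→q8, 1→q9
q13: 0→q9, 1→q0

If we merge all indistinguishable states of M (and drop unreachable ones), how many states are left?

States {q3,q5,q6,q7} cannot be reached from the start state, so discard them.
Initial partition by acceptance: {q1,q2,q8,q10} | {q0,q4,q9,q11,q12,q13}.
On input 0, block {q1,q2,q8,q10} splits into {q1,q8} and {q2,q10}.
Refine {q1,q8} on symbol 1: members go to different blocks, giving {q1} and {q8}.
Split {q0,q4,q9,q11,q12,q13} by δ(·,0) → {q4,q12} and {q11,q13} and {q0} and {q9}.
On input 0, block {q2,q10} splits into {q2} and {q10}.
On input 0, block {q11,q13} splits into {q11} and {q13}.
The partition is now stable with 9 blocks: {q1} | {q4,q12} | {q2} | {q8} | {q11} | {q0} | {q9} | {q10} | {q13}.

9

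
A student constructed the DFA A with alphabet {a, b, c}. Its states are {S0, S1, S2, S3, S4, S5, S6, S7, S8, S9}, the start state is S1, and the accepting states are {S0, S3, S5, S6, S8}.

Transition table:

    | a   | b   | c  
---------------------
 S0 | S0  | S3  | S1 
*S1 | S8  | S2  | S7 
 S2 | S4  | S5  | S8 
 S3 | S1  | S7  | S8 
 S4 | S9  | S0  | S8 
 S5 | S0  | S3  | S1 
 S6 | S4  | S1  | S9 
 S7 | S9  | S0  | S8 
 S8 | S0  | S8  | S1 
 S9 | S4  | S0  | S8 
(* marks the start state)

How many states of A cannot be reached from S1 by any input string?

1

No path from S1 leads to S6; the other 9 states are all reachable.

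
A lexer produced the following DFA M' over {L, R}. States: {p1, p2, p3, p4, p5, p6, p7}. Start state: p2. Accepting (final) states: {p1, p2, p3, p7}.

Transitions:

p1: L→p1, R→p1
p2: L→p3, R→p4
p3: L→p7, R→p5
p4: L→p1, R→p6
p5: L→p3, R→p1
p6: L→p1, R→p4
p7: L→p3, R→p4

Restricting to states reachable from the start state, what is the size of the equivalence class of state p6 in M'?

2

All states are reachable from the start state.
Start with accepting vs non-accepting: {p1,p2,p3,p7} | {p4,p5,p6}.
On input R, block {p1,p2,p3,p7} splits into {p2,p3,p7} and {p1}.
Split {p4,p5,p6} by δ(·,L) → {p4,p6} and {p5}.
On input R, block {p2,p3,p7} splits into {p2,p7} and {p3}.
The partition is now stable with 5 blocks: {p2,p7} | {p4,p6} | {p1} | {p5} | {p3}.
State p6 belongs to the block {p4,p6}, which has 2 states.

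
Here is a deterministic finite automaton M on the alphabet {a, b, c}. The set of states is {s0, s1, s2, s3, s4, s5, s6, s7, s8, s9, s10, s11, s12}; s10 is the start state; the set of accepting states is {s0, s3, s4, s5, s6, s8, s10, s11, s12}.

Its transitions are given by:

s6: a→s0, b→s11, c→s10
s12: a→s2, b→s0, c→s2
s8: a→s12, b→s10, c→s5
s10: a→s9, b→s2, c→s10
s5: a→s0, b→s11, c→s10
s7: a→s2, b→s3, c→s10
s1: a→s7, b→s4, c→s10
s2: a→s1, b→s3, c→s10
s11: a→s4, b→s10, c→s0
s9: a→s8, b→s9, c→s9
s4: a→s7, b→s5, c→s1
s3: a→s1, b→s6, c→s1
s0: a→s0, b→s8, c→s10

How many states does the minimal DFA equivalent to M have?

6

Initial partition by acceptance: {s0,s3,s4,s5,s6,s8,s10,s11,s12} | {s1,s2,s7,s9}.
Split {s0,s3,s4,s5,s6,s8,s10,s11,s12} by δ(·,a) → {s0,s5,s6,s8,s11} and {s3,s4,s10,s12}.
Refine {s0,s5,s6,s8,s11} on symbol a: members go to different blocks, giving {s0,s5,s6} and {s8,s11}.
Split {s1,s2,s7,s9} by δ(·,a) → {s1,s2,s7} and {s9}.
On input a, block {s3,s4,s10,s12} splits into {s3,s4,s12} and {s10}.
No further refinement is possible. Final partition (6 blocks): {s0,s5,s6} | {s1,s2,s7} | {s3,s4,s12} | {s8,s11} | {s9} | {s10}.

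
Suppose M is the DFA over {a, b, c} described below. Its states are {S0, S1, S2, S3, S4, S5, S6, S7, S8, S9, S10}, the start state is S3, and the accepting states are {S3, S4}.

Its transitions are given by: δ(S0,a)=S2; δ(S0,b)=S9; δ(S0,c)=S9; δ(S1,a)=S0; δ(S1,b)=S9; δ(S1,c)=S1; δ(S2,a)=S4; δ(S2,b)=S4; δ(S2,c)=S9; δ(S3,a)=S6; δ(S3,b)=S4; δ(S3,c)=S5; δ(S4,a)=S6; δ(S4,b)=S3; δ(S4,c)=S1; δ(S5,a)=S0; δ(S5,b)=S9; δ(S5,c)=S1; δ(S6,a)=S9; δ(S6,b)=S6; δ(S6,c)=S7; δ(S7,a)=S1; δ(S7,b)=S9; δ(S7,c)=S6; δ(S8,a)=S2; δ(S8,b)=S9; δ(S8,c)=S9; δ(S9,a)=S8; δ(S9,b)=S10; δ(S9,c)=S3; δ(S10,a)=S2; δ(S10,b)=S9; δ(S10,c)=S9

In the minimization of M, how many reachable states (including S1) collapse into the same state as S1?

2

P0 = {S3,S4} | {S0,S1,S2,S5,S6,S7,S8,S9,S10}.
Refine {S0,S1,S2,S5,S6,S7,S8,S9,S10} on symbol a: members go to different blocks, giving {S0,S1,S5,S6,S7,S8,S9,S10} and {S2}.
Refine {S0,S1,S5,S6,S7,S8,S9,S10} on symbol a: members go to different blocks, giving {S1,S5,S6,S7,S9} and {S0,S8,S10}.
Refine {S1,S5,S6,S7,S9} on symbol a: members go to different blocks, giving {S1,S5,S9} and {S6,S7}.
Refine {S1,S5,S9} on symbol b: members go to different blocks, giving {S1,S5} and {S9}.
Refine {S6,S7} on symbol a: members go to different blocks, giving {S6} and {S7}.
No further refinement is possible. Final partition (7 blocks): {S3,S4} | {S1,S5} | {S2} | {S0,S8,S10} | {S6} | {S9} | {S7}.
State S1 belongs to the block {S1,S5}, which has 2 states.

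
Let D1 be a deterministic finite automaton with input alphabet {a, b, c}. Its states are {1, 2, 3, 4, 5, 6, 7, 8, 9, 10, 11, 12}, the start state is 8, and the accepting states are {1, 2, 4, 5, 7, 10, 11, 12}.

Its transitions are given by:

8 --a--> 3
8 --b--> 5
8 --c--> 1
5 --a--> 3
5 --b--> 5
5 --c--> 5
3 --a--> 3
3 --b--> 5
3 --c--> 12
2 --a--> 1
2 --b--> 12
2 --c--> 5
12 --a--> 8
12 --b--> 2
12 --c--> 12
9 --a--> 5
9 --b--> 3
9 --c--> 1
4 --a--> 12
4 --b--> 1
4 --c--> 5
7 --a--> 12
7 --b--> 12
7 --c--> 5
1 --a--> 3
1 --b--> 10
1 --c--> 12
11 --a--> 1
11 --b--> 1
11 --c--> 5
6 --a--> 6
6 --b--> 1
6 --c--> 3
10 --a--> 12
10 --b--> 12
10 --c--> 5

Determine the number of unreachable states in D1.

Starting at 8 and following transitions, the reachable set is {1, 2, 3, 5, 8, 10, 12}. That leaves 4, 6, 7, 9, 11 unreachable — 5 in total.

5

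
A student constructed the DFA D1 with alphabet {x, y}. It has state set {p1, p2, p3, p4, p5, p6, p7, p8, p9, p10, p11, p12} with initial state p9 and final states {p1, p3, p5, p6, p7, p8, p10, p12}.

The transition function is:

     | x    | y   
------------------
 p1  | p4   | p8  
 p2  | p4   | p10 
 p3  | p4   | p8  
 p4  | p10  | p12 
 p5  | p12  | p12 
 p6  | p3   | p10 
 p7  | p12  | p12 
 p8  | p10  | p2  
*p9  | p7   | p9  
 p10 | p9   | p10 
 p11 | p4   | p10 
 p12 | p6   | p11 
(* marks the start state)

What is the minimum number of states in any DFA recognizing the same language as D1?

States {p1,p5} cannot be reached from the start state, so discard them.
Initial partition by acceptance: {p3,p6,p7,p8,p10,p12} | {p2,p4,p9,p11}.
Refine {p3,p6,p7,p8,p10,p12} on symbol x: members go to different blocks, giving {p6,p7,p8,p12} and {p3,p10}.
Refine {p6,p7,p8,p12} on symbol x: members go to different blocks, giving {p6,p8} and {p7,p12}.
On input y, block {p6,p8} splits into {p6} and {p8}.
On input x, block {p2,p4,p9,p11} splits into {p2,p11} and {p4} and {p9}.
On input x, block {p3,p10} splits into {p3} and {p10}.
On input x, block {p7,p12} splits into {p7} and {p12}.
Stable partition: {p6} | {p2,p11} | {p3} | {p7} | {p8} | {p4} | {p9} | {p10} | {p12} — 9 equivalence classes.

9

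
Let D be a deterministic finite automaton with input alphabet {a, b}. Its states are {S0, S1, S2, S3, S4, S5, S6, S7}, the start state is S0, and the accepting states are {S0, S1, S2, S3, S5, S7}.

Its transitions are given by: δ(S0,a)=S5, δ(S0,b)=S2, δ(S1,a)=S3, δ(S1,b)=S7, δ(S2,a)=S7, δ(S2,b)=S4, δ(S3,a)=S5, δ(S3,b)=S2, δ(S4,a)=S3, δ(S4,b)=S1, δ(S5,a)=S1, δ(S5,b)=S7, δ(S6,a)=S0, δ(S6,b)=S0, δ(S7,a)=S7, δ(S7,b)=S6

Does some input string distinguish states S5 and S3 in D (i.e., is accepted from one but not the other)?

Start with accepting vs non-accepting: {S0,S1,S2,S3,S5,S7} | {S4,S6}.
Split {S0,S1,S2,S3,S5,S7} by δ(·,b) → {S0,S1,S3,S5} and {S2,S7}.
Stable partition: {S0,S1,S3,S5} | {S4,S6} | {S2,S7} — 3 equivalence classes.
S5 and S3 lie in the same block of the stable partition, so they are equivalent — no string distinguishes them.

No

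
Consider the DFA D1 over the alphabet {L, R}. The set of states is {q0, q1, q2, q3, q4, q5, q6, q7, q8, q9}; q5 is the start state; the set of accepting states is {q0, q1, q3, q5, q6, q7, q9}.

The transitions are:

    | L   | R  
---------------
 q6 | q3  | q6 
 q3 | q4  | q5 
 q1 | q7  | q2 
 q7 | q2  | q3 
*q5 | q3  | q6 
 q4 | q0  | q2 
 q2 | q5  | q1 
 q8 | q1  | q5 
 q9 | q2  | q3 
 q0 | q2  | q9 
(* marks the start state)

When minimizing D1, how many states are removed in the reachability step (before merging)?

Starting at q5 and following transitions, the reachable set is {q0, q1, q2, q3, q4, q5, q6, q7, q9}. That leaves q8 unreachable — 1 in total.

1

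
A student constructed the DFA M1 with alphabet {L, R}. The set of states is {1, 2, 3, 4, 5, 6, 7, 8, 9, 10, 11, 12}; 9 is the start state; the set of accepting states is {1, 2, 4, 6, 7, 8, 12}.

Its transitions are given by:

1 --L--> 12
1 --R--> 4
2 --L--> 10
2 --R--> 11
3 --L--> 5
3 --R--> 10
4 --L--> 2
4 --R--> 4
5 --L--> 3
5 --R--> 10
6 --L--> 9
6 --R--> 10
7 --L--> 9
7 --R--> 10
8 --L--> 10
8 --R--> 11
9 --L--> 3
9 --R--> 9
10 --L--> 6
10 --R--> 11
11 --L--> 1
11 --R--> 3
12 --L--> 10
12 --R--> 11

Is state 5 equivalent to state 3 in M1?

Yes

States {7,8} cannot be reached from the start state, so discard them.
P0 = {1,2,4,6,12} | {3,5,9,10,11}.
On input L, block {1,2,4,6,12} splits into {2,6,12} and {1,4}.
Split {3,5,9,10,11} by δ(·,L) → {3,5,9} and {10} and {11}.
Refine {2,6,12} on symbol L: members go to different blocks, giving {2,12} and {6}.
Split {3,5,9} by δ(·,R) → {3,5} and {9}.
The partition is now stable with 7 blocks: {2,12} | {3,5} | {1,4} | {10} | {11} | {6} | {9}.
5 and 3 lie in the same block of the stable partition, so they are equivalent — no string distinguishes them.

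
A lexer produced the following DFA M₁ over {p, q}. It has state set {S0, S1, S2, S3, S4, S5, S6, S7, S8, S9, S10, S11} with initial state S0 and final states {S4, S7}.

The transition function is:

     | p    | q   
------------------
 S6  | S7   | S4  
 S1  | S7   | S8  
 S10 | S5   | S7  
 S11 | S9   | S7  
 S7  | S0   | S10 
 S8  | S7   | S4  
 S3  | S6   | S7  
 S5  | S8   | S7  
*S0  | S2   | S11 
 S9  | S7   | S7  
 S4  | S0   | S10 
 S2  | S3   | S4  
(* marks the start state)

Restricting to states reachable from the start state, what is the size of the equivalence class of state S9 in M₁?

First remove the unreachable states {S1}; 11 states remain.
P0 = {S4,S7} | {S0,S2,S3,S5,S6,S8,S9,S10,S11}.
Split {S0,S2,S3,S5,S6,S8,S9,S10,S11} by δ(·,p) → {S0,S2,S3,S5,S10,S11} and {S6,S8,S9}.
Refine {S0,S2,S3,S5,S10,S11} on symbol p: members go to different blocks, giving {S0,S2,S10} and {S3,S5,S11}.
Split {S0,S2,S10} by δ(·,p) → {S2,S10} and {S0}.
Stable partition: {S4,S7} | {S2,S10} | {S6,S8,S9} | {S3,S5,S11} | {S0} — 5 equivalence classes.
The equivalence class containing S9 is {S6,S8,S9}, of size 3.

3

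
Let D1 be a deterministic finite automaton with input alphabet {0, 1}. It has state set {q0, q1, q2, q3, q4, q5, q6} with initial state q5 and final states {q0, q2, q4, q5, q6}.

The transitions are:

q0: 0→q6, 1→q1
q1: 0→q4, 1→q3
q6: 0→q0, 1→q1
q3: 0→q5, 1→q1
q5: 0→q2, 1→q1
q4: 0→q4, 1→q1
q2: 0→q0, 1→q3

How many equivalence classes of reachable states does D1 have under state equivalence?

2

Start with accepting vs non-accepting: {q0,q2,q4,q5,q6} | {q1,q3}.
Stable partition: {q0,q2,q4,q5,q6} | {q1,q3} — 2 equivalence classes.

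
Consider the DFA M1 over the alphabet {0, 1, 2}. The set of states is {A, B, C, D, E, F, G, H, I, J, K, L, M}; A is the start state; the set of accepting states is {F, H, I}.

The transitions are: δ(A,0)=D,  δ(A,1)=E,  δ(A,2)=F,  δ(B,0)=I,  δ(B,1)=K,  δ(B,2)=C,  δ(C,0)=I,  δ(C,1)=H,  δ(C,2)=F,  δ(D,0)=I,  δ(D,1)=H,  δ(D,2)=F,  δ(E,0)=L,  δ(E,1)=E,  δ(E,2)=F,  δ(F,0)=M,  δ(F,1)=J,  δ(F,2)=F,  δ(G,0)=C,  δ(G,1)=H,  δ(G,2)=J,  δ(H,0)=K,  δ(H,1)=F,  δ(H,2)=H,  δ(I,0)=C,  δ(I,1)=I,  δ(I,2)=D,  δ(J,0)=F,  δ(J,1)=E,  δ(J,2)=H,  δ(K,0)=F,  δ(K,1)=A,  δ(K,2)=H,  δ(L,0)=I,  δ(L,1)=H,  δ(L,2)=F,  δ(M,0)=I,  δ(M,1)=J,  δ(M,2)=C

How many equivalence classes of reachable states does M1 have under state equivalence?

States {B,G} cannot be reached from the start state, so discard them.
P0 = {F,H,I} | {A,C,D,E,J,K,L,M}.
Split {F,H,I} by δ(·,1) → {H,I} and {F}.
Split {H,I} by δ(·,1) → {H} and {I}.
Refine {A,C,D,E,J,K,L,M} on symbol 0: members go to different blocks, giving {C,D,L,M} and {A,E} and {J,K}.
Refine {C,D,L,M} on symbol 1: members go to different blocks, giving {C,D,L} and {M}.
Stable partition: {H} | {C,D,L} | {F} | {I} | {A,E} | {J,K} | {M} — 7 equivalence classes.

7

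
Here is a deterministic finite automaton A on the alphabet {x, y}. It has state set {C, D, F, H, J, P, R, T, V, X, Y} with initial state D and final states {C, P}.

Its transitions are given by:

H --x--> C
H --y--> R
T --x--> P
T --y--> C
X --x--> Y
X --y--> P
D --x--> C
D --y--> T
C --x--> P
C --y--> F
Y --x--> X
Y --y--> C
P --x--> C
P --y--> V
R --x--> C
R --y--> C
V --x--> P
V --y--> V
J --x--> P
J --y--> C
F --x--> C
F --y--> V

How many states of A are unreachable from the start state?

5

Starting at D and following transitions, the reachable set is {C, D, F, P, T, V}. That leaves H, J, R, X, Y unreachable — 5 in total.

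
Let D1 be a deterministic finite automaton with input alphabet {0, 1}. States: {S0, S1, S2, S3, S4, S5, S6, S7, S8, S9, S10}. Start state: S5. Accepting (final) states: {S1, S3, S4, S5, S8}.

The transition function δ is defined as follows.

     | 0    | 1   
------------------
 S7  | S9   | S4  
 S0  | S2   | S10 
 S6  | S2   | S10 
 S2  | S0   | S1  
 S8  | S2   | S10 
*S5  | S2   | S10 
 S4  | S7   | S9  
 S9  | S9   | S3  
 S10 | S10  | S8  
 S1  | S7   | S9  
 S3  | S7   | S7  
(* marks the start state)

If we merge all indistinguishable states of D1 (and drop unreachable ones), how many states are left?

6

Reachable states from the start: {S0,S1,S2,S3,S4,S5,S7,S8,S9,S10}. Unreachable: {S6} — drop them.
Start with accepting vs non-accepting: {S1,S3,S4,S5,S8} | {S0,S2,S7,S9,S10}.
On input 1, block {S0,S2,S7,S9,S10} splits into {S2,S7,S9,S10} and {S0}.
Split {S2,S7,S9,S10} by δ(·,0) → {S7,S9,S10} and {S2}.
Refine {S1,S3,S4,S5,S8} on symbol 0: members go to different blocks, giving {S1,S3,S4} and {S5,S8}.
On input 1, block {S7,S9,S10} splits into {S7,S9} and {S10}.
The partition is now stable with 6 blocks: {S1,S3,S4} | {S7,S9} | {S0} | {S2} | {S5,S8} | {S10}.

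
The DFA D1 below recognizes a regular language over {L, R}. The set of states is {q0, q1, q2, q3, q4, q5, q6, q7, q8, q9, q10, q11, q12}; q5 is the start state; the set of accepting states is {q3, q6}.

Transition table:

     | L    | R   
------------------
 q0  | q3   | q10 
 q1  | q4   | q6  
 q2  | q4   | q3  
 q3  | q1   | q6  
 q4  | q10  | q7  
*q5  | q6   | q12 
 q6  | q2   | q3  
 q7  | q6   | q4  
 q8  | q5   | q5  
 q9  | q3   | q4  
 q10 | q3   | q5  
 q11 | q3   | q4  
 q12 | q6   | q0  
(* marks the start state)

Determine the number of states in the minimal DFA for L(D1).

Reachable states from the start: {q0,q1,q2,q3,q4,q5,q6,q7,q10,q12}. Unreachable: {q8,q9,q11} — drop them.
Start with accepting vs non-accepting: {q3,q6} | {q0,q1,q2,q4,q5,q7,q10,q12}.
Split {q0,q1,q2,q4,q5,q7,q10,q12} by δ(·,L) → {q0,q5,q7,q10,q12} and {q1,q2,q4}.
Split {q0,q5,q7,q10,q12} by δ(·,R) → {q0,q5,q10,q12} and {q7}.
Refine {q1,q2,q4} on symbol L: members go to different blocks, giving {q1,q2} and {q4}.
Stable partition: {q3,q6} | {q0,q5,q10,q12} | {q1,q2} | {q7} | {q4} — 5 equivalence classes.

5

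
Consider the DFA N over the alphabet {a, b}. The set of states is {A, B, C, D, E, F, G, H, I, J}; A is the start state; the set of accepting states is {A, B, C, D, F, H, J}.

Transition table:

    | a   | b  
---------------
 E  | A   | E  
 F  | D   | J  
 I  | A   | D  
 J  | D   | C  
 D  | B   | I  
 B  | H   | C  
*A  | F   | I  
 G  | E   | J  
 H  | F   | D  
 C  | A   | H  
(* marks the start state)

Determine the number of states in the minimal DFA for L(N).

States {E,G} cannot be reached from the start state, so discard them.
P0 = {A,B,C,D,F,H,J} | {I}.
Split {A,B,C,D,F,H,J} by δ(·,b) → {B,C,F,H,J} and {A,D}.
Split {B,C,F,H,J} by δ(·,a) → {C,F,J} and {B,H}.
Split {C,F,J} by δ(·,b) → {F,J} and {C}.
On input b, block {F,J} splits into {F} and {J}.
On input a, block {A,D} splits into {A} and {D}.
On input a, block {B,H} splits into {B} and {H}.
No further refinement is possible. Final partition (8 blocks): {F} | {I} | {A} | {B} | {C} | {J} | {D} | {H}.

8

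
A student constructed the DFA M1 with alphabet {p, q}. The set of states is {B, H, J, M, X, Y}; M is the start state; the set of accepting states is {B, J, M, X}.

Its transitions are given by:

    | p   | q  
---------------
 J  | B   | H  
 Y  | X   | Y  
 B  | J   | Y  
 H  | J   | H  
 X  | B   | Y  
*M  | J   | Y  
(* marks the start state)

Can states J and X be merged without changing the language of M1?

Initial partition by acceptance: {B,J,M,X} | {H,Y}.
The partition is now stable with 2 blocks: {B,J,M,X} | {H,Y}.
J and X lie in the same block of the stable partition, so they are equivalent — no string distinguishes them.

Yes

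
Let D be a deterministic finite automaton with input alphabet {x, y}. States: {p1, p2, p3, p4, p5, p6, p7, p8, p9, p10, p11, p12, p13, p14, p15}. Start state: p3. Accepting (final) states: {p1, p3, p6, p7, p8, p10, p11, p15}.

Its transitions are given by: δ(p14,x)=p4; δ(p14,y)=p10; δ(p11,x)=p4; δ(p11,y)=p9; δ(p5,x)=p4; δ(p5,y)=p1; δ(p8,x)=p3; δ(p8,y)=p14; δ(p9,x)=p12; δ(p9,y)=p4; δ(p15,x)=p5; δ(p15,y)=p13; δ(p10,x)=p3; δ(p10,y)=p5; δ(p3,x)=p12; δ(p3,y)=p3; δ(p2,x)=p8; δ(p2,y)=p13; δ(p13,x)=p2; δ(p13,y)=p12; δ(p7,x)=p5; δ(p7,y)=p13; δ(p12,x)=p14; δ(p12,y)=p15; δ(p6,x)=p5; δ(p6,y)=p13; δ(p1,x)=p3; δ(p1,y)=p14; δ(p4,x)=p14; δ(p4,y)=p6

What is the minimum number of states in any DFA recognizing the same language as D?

Reachable states from the start: {p1,p2,p3,p4,p5,p6,p8,p10,p12,p13,p14,p15}. Unreachable: {p7,p9,p11} — drop them.
Initial partition by acceptance: {p1,p3,p6,p8,p10,p15} | {p2,p4,p5,p12,p13,p14}.
Refine {p1,p3,p6,p8,p10,p15} on symbol x: members go to different blocks, giving {p1,p8,p10} and {p3,p6,p15}.
On input x, block {p2,p4,p5,p12,p13,p14} splits into {p4,p5,p12,p13,p14} and {p2}.
Refine {p4,p5,p12,p13,p14} on symbol x: members go to different blocks, giving {p4,p5,p12,p14} and {p13}.
Split {p4,p5,p12,p14} by δ(·,y) → {p4,p12} and {p5,p14}.
Split {p3,p6,p15} by δ(·,x) → {p6,p15} and {p3}.
The partition is now stable with 7 blocks: {p1,p8,p10} | {p4,p12} | {p6,p15} | {p2} | {p13} | {p5,p14} | {p3}.

7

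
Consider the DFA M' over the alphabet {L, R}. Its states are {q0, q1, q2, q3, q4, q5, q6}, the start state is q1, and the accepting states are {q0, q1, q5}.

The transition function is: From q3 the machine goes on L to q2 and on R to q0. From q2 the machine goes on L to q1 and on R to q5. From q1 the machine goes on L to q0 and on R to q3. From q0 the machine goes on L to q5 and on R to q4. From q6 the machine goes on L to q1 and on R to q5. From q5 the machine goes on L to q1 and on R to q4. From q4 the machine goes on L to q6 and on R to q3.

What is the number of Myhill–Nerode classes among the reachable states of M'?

All states are reachable from the start state.
Start with accepting vs non-accepting: {q0,q1,q5} | {q2,q3,q4,q6}.
Refine {q2,q3,q4,q6} on symbol L: members go to different blocks, giving {q2,q6} and {q3,q4}.
On input R, block {q3,q4} splits into {q3} and {q4}.
On input R, block {q0,q1,q5} splits into {q0,q5} and {q1}.
Split {q0,q5} by δ(·,L) → {q0} and {q5}.
Stable partition: {q0} | {q2,q6} | {q3} | {q4} | {q1} | {q5} — 6 equivalence classes.

6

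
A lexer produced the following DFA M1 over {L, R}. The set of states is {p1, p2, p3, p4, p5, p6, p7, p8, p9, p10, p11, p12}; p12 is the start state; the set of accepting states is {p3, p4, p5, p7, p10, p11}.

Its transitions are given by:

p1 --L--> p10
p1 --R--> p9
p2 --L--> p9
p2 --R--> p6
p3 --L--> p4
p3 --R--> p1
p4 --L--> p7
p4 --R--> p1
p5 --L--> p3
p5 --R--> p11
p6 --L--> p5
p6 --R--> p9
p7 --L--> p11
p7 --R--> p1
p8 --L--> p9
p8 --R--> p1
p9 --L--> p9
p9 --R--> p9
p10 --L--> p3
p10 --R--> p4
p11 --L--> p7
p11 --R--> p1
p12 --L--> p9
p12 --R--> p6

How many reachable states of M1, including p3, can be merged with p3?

4

Reachable states from the start: {p1,p3,p4,p5,p6,p7,p9,p10,p11,p12}. Unreachable: {p2,p8} — drop them.
Start with accepting vs non-accepting: {p3,p4,p5,p7,p10,p11} | {p1,p6,p9,p12}.
On input R, block {p3,p4,p5,p7,p10,p11} splits into {p3,p4,p7,p11} and {p5,p10}.
On input L, block {p1,p6,p9,p12} splits into {p1,p6} and {p9,p12}.
Refine {p9,p12} on symbol R: members go to different blocks, giving {p9} and {p12}.
The partition is now stable with 5 blocks: {p3,p4,p7,p11} | {p1,p6} | {p5,p10} | {p9} | {p12}.
State p3 belongs to the block {p3,p4,p7,p11}, which has 4 states.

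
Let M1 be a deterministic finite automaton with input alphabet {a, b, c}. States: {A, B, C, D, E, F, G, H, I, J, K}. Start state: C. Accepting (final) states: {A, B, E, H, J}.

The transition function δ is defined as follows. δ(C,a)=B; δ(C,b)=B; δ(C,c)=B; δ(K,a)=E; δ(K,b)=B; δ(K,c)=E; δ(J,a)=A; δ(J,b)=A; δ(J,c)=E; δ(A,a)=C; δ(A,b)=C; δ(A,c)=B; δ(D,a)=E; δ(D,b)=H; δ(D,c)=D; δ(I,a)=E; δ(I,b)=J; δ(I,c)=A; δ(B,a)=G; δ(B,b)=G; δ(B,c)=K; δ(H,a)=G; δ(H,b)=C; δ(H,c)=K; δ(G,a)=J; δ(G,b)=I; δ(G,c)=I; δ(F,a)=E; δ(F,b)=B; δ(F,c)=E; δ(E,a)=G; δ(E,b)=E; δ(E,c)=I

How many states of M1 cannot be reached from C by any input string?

BFS from C reaches {A, B, C, E, G, I, J, K}; the 3 state(s) D, F, H are never visited.

3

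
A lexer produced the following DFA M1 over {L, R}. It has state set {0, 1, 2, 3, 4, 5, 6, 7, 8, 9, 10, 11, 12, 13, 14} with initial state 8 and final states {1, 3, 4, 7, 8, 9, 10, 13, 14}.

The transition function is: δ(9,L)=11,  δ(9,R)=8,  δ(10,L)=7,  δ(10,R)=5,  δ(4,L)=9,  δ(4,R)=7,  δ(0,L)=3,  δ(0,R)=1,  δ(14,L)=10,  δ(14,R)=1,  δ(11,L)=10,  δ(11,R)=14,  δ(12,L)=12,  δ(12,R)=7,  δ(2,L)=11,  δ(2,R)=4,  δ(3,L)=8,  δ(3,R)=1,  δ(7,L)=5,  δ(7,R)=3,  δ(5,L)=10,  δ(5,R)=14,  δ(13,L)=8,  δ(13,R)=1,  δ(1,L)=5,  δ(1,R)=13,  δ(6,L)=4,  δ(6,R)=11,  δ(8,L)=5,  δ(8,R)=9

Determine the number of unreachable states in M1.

No path from 8 leads to 0, 2, 4, 6, 12; the other 10 states are all reachable.

5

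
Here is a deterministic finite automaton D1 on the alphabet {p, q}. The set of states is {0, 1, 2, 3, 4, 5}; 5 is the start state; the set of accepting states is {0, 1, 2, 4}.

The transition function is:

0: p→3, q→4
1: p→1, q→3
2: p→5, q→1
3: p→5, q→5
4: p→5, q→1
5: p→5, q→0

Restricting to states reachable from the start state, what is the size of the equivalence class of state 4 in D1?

1

First remove the unreachable states {2}; 5 states remain.
Initial partition by acceptance: {0,1,4} | {3,5}.
Split {0,1,4} by δ(·,p) → {0,4} and {1}.
On input q, block {0,4} splits into {0} and {4}.
Split {3,5} by δ(·,q) → {3} and {5}.
No further refinement is possible. Final partition (5 blocks): {0} | {3} | {1} | {4} | {5}.
State 4 belongs to the block {4}, which has 1 states.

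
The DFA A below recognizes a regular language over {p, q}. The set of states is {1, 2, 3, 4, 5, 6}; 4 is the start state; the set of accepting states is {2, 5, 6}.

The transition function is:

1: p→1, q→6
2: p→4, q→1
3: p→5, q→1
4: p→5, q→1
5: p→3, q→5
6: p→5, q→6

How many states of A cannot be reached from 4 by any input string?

1

Starting at 4 and following transitions, the reachable set is {1, 3, 4, 5, 6}. That leaves 2 unreachable — 1 in total.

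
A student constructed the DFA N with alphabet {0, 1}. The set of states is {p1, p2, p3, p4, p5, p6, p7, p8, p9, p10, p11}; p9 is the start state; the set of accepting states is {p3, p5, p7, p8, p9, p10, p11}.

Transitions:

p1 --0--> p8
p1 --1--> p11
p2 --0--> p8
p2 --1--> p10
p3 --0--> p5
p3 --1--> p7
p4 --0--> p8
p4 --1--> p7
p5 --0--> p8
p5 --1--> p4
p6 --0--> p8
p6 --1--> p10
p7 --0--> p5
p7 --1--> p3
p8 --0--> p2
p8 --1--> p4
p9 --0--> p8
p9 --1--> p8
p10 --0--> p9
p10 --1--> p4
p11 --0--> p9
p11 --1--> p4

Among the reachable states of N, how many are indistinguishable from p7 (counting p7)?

First remove the unreachable states {p1,p6,p11}; 8 states remain.
Start with accepting vs non-accepting: {p3,p5,p7,p8,p9,p10} | {p2,p4}.
Refine {p3,p5,p7,p8,p9,p10} on symbol 0: members go to different blocks, giving {p3,p5,p7,p9,p10} and {p8}.
On input 0, block {p3,p5,p7,p9,p10} splits into {p3,p7,p10} and {p5,p9}.
Split {p3,p7,p10} by δ(·,1) → {p3,p7} and {p10}.
On input 1, block {p2,p4} splits into {p2} and {p4}.
Split {p5,p9} by δ(·,1) → {p5} and {p9}.
Stable partition: {p3,p7} | {p2} | {p8} | {p5} | {p10} | {p4} | {p9} — 7 equivalence classes.
State p7 belongs to the block {p3,p7}, which has 2 states.

2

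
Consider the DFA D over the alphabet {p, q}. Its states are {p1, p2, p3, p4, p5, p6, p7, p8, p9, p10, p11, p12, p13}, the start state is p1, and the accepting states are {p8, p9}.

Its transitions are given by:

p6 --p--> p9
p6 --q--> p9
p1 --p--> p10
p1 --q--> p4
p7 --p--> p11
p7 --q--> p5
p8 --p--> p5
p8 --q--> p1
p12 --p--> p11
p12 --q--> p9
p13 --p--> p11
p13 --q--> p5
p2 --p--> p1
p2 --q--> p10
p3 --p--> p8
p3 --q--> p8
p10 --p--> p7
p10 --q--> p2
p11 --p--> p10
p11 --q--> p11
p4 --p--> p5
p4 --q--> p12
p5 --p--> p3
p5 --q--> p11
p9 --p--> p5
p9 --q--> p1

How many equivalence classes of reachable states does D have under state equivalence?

Reachable states from the start: {p1,p2,p3,p4,p5,p7,p8,p9,p10,p11,p12}. Unreachable: {p6,p13} — drop them.
P0 = {p8,p9} | {p1,p2,p3,p4,p5,p7,p10,p11,p12}.
Refine {p1,p2,p3,p4,p5,p7,p10,p11,p12} on symbol p: members go to different blocks, giving {p1,p2,p4,p5,p7,p10,p11,p12} and {p3}.
Split {p1,p2,p4,p5,p7,p10,p11,p12} by δ(·,p) → {p1,p2,p4,p7,p10,p11,p12} and {p5}.
Split {p1,p2,p4,p7,p10,p11,p12} by δ(·,p) → {p1,p2,p7,p10,p11,p12} and {p4}.
Refine {p1,p2,p7,p10,p11,p12} on symbol q: members go to different blocks, giving {p2,p10,p11} and {p1} and {p7} and {p12}.
On input p, block {p2,p10,p11} splits into {p2} and {p10} and {p11}.
The partition is now stable with 10 blocks: {p8,p9} | {p2} | {p3} | {p5} | {p4} | {p1} | {p7} | {p12} | {p10} | {p11}.

10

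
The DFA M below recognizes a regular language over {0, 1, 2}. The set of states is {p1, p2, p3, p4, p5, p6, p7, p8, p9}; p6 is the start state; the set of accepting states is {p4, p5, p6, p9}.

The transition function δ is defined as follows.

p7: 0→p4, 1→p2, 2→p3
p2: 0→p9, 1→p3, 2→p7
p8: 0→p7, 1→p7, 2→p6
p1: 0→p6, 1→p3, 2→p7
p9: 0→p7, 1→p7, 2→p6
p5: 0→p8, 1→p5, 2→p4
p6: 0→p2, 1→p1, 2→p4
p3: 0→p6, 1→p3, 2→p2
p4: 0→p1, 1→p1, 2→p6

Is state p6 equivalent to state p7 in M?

No

First remove the unreachable states {p5,p8}; 7 states remain.
P0 = {p4,p6,p9} | {p1,p2,p3,p7}.
No further refinement is possible. Final partition (2 blocks): {p4,p6,p9} | {p1,p2,p3,p7}.
p6 and p7 end up in different blocks, so they are distinguishable. For instance, the string 'ε' is accepted from only p6.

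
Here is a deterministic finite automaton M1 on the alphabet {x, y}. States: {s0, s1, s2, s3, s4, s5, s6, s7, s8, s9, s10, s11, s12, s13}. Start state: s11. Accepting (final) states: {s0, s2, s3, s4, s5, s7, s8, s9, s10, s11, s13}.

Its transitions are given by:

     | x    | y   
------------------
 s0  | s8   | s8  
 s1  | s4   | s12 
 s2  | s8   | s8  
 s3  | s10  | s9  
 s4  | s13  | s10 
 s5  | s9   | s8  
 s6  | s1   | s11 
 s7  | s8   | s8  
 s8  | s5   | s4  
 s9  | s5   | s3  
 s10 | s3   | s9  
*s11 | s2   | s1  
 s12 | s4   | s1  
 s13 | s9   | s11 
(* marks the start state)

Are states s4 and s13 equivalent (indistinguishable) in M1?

First remove the unreachable states {s0,s6,s7}; 11 states remain.
P0 = {s2,s3,s4,s5,s8,s9,s10,s11,s13} | {s1,s12}.
On input y, block {s2,s3,s4,s5,s8,s9,s10,s11,s13} splits into {s2,s3,s4,s5,s8,s9,s10,s13} and {s11}.
On input y, block {s2,s3,s4,s5,s8,s9,s10,s13} splits into {s2,s3,s4,s5,s8,s9,s10} and {s13}.
Split {s2,s3,s4,s5,s8,s9,s10} by δ(·,x) → {s2,s3,s5,s8,s9,s10} and {s4}.
Split {s2,s3,s5,s8,s9,s10} by δ(·,y) → {s2,s3,s5,s9,s10} and {s8}.
Split {s2,s3,s5,s9,s10} by δ(·,x) → {s3,s5,s9,s10} and {s2}.
On input y, block {s3,s5,s9,s10} splits into {s3,s9,s10} and {s5}.
On input x, block {s3,s9,s10} splits into {s3,s10} and {s9}.
No further refinement is possible. Final partition (9 blocks): {s3,s10} | {s1,s12} | {s11} | {s13} | {s4} | {s8} | {s2} | {s5} | {s9}.
s4 and s13 end up in different blocks, so they are distinguishable. For instance, the string 'yy' is accepted from only s4.

No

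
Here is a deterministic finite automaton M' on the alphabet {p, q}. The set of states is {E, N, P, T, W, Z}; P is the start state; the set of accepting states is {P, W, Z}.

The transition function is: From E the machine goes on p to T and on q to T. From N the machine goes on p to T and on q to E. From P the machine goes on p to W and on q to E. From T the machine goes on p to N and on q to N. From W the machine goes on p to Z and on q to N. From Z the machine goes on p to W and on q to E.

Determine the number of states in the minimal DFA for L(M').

2

Every state is reachable, so we keep all 6.
Start with accepting vs non-accepting: {P,W,Z} | {E,N,T}.
No further refinement is possible. Final partition (2 blocks): {P,W,Z} | {E,N,T}.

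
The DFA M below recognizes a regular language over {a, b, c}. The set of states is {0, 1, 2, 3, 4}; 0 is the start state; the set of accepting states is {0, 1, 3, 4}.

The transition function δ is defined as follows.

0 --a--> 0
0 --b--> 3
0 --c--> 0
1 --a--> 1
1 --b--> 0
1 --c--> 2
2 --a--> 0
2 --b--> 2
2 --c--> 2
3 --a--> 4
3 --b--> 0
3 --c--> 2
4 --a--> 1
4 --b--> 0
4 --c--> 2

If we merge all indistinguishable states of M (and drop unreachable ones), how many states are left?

Every state is reachable, so we keep all 5.
P0 = {0,1,3,4} | {2}.
On input c, block {0,1,3,4} splits into {1,3,4} and {0}.
The partition is now stable with 3 blocks: {1,3,4} | {2} | {0}.

3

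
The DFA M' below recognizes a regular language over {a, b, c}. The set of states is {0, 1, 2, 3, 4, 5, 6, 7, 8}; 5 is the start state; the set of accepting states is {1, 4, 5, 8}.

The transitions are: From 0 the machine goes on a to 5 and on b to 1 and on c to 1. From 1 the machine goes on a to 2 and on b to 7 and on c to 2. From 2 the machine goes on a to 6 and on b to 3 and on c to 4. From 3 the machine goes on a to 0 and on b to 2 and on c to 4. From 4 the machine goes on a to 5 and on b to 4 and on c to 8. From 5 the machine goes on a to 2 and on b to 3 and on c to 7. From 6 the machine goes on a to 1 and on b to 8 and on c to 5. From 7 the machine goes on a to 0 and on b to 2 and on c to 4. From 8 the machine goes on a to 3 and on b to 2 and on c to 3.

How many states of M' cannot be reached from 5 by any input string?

0

Every one of the 9 states is reachable from 5.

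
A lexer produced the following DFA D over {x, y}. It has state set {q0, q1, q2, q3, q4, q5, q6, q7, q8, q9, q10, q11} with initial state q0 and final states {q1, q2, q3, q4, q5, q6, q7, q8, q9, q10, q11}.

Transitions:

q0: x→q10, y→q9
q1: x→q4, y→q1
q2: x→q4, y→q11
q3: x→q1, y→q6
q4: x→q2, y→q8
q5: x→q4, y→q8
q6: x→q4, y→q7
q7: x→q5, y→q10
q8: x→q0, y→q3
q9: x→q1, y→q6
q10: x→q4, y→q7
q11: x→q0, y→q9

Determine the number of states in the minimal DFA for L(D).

All states are reachable from the start state.
Start with accepting vs non-accepting: {q1,q2,q3,q4,q5,q6,q7,q8,q9,q10,q11} | {q0}.
On input x, block {q1,q2,q3,q4,q5,q6,q7,q8,q9,q10,q11} splits into {q1,q2,q3,q4,q5,q6,q7,q9,q10} and {q8,q11}.
Split {q1,q2,q3,q4,q5,q6,q7,q9,q10} by δ(·,y) → {q1,q3,q6,q7,q9,q10} and {q2,q4,q5}.
Split {q1,q3,q6,q7,q9,q10} by δ(·,x) → {q1,q6,q7,q10} and {q3,q9}.
No further refinement is possible. Final partition (5 blocks): {q1,q6,q7,q10} | {q0} | {q8,q11} | {q2,q4,q5} | {q3,q9}.

5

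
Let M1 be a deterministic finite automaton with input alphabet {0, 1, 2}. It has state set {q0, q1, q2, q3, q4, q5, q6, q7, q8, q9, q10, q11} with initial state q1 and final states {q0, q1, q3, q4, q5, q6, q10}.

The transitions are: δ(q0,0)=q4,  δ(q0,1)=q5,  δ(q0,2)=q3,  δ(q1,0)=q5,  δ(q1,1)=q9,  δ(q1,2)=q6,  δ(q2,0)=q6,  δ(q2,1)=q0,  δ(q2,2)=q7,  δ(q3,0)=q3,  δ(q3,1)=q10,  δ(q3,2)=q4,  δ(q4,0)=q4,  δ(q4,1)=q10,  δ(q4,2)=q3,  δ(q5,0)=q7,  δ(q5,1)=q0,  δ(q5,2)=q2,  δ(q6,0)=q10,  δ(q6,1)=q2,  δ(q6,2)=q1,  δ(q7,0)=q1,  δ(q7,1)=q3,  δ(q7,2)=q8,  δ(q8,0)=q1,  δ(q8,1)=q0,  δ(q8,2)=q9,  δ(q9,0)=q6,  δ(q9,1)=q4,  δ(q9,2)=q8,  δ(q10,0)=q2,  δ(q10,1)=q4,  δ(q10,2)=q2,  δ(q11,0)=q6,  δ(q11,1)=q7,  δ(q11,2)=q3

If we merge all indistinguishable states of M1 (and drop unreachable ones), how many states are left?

Reachable states from the start: {q0,q1,q2,q3,q4,q5,q6,q7,q8,q9,q10}. Unreachable: {q11} — drop them.
P0 = {q0,q1,q3,q4,q5,q6,q10} | {q2,q7,q8,q9}.
On input 0, block {q0,q1,q3,q4,q5,q6,q10} splits into {q0,q1,q3,q4,q6} and {q5,q10}.
Split {q0,q1,q3,q4,q6} by δ(·,0) → {q0,q3,q4} and {q1,q6}.
No further refinement is possible. Final partition (4 blocks): {q0,q3,q4} | {q2,q7,q8,q9} | {q5,q10} | {q1,q6}.

4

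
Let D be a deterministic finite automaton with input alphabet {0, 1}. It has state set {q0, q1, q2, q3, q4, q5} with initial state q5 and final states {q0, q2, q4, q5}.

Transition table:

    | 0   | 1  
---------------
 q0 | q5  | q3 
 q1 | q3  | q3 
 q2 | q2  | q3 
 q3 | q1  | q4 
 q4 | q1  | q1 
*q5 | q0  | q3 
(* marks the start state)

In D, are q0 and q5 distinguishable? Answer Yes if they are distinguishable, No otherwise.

No

First remove the unreachable states {q2}; 5 states remain.
Start with accepting vs non-accepting: {q0,q4,q5} | {q1,q3}.
Split {q0,q4,q5} by δ(·,0) → {q0,q5} and {q4}.
On input 1, block {q1,q3} splits into {q1} and {q3}.
No further refinement is possible. Final partition (4 blocks): {q0,q5} | {q1} | {q4} | {q3}.
q0 and q5 lie in the same block of the stable partition, so they are equivalent — no string distinguishes them.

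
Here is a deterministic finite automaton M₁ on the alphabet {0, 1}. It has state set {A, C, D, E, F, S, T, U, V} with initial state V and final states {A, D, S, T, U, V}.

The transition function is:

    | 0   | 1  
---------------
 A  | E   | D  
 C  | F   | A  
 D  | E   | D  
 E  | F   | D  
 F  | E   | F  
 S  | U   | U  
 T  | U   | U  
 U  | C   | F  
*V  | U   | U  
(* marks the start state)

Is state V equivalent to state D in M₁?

No

First remove the unreachable states {S,T}; 7 states remain.
Initial partition by acceptance: {A,D,U,V} | {C,E,F}.
Refine {A,D,U,V} on symbol 0: members go to different blocks, giving {A,D,U} and {V}.
Refine {A,D,U} on symbol 1: members go to different blocks, giving {A,D} and {U}.
Split {C,E,F} by δ(·,1) → {C,E} and {F}.
The partition is now stable with 5 blocks: {A,D} | {C,E} | {V} | {U} | {F}.
V and D end up in different blocks, so they are distinguishable. For instance, the string '0' is accepted from only V.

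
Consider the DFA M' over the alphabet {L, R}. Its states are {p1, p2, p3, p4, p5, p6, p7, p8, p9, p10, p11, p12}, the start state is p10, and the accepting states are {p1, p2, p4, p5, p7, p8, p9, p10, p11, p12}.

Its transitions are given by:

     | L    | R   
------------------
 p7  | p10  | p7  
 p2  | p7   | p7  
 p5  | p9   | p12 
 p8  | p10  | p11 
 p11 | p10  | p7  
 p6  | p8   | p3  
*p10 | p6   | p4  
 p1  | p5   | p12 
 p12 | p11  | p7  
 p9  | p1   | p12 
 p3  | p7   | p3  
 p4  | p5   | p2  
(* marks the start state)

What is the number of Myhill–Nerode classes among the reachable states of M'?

All states are reachable from the start state.
Start with accepting vs non-accepting: {p1,p2,p4,p5,p7,p8,p9,p10,p11,p12} | {p3,p6}.
On input L, block {p1,p2,p4,p5,p7,p8,p9,p10,p11,p12} splits into {p1,p2,p4,p5,p7,p8,p9,p11,p12} and {p10}.
On input L, block {p1,p2,p4,p5,p7,p8,p9,p11,p12} splits into {p1,p2,p4,p5,p9,p12} and {p7,p8,p11}.
Refine {p1,p2,p4,p5,p9,p12} on symbol L: members go to different blocks, giving {p1,p4,p5,p9} and {p2,p12}.
Stable partition: {p1,p4,p5,p9} | {p3,p6} | {p10} | {p7,p8,p11} | {p2,p12} — 5 equivalence classes.

5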